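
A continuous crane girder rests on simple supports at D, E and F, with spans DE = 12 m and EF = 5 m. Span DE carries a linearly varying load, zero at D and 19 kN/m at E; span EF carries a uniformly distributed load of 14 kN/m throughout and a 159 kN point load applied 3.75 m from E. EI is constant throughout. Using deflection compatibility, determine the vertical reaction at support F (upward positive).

Take M_E as the redundant. Released structure: two simple spans DE and EF with a hinge at E.
End slopes at the hinge E, treating each span as simply supported:
  span DE: triangular load, peak 19: w₀L³/(45EI) = 729.6/EI
  span EF: UDL 14: wL³/(24EI) = 72.92/EI
  span EF: point load 159 at a = 3.75: Pab(L + b)/(6LEI) = 155.3/EI
  relative rotation θ_0 = (729.6 + 228.2)/EI = 957.8/EI
A unit hogging moment at E produces rotation L₁/(3EI) + L₂/(3EI) = 5.667/EI.
Slope continuity at E: θ_0 = M_E·5.667/EI, so M_E = 957.8/5.667 = 169 kN·m (hogging).
Span EF, ΣM about F: R_E^{EF}·5 = 373.8 + 169, so R_E^{EF} = 108.6 kN and R_F = 229 − 108.6 = 120.4 kN.

R_F = 120.4 kN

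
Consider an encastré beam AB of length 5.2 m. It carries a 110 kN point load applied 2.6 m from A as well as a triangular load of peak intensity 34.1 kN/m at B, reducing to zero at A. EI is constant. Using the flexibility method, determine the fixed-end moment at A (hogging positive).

Release both end moments; the primary structure is a simply-supported span AB with redundants M_A and M_B.
End rotations of the released simple span under the applied load (×1/EI):
  at A: point load 110 at a = 2.6: Pab(L + b)/(6LEI) = 185.9/EI
  at B: point load 110 at a = 2.6: Pab(L + a)/(6LEI) = 185.9/EI
  at A: triangular load, peak 34.1: 7w₀L³/(360EI) = 93.23/EI
  at B: triangular load, peak 34.1: w₀L³/(45EI) = 106.5/EI
  θ_A0 = 279.1/EI,  θ_B0 = 292.4/EI
Flexibility coefficients: a unit moment at one end gives L/(3EI) there and L/(6EI) at the far end, so f₁₁ = f₂₂ = 1.733/EI and f₁₂ = f₂₁ = 0.8667/EI.
Compatibility — zero rotation at each built-in end:
  1.733 M_A + 0.8667 M_B = 279.1
  0.8667 M_A + 1.733 M_B = 292.4
Solving the pair gives M_A = 102.2 kN·m and M_B = 117.6 kN·m (hogging).

M_A = 102.2 kN·m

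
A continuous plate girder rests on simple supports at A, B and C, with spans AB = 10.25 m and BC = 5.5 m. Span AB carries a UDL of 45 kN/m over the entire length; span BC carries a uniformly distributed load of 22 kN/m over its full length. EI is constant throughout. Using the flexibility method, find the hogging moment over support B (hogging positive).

Take M_B as the redundant. Released structure: two simple spans AB and BC with a hinge at B.
Discontinuity in slope at B on the released structure — sum the simple-span end rotations:
  span AB: UDL 45: wL³/(24EI) = 2019/EI
  span BC: UDL 22: wL³/(24EI) = 152.5/EI
  relative rotation θ_0 = (2019 + 152.5)/EI = 2172/EI
A unit hogging moment at B produces rotation L₁/(3EI) + L₂/(3EI) = 5.25/EI.
Slope continuity at B: θ_0 = M_B·5.25/EI, so M_B = 2172/5.25 = 413.7 kN·m (hogging).

M_B = 413.7 kN·m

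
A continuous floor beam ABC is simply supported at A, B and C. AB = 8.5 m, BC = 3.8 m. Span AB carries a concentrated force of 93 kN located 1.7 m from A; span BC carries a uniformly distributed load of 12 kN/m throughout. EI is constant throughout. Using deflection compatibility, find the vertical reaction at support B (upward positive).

R_B = 63.92 kN

Take M_B as the redundant. Released structure: two simple spans AB and BC with a hinge at B.
Rotations at B on the released spans (each span's end-slope, ×1/EI):
  span AB: point load 93 at a = 1.7: Pab(L + a)/(6LEI) = 215/EI
  span BC: UDL 12: wL³/(24EI) = 27.44/EI
  relative rotation θ_0 = (215 + 27.44)/EI = 242.5/EI
A unit hogging moment at B produces rotation L₁/(3EI) + L₂/(3EI) = 4.1/EI.
Slope continuity at B: θ_0 = M_B·4.1/EI, so M_B = 242.5/4.1 = 59.13 kN·m (hogging).
Span AB, ΣM about A with M_B applied at B: R_B^{AB}·8.5 = 158.1 + 59.13, so R_B^{AB} = 25.56 kN and R_A = 93 − 25.56 = 67.44 kN.
Span BC, ΣM about C: R_B^{BC}·3.8 = 86.64 + 59.13, so R_B^{BC} = 38.36 kN and R_C = 45.6 − 38.36 = 7.238 kN.
R_B = 25.56 + 38.36 = 63.92 kN.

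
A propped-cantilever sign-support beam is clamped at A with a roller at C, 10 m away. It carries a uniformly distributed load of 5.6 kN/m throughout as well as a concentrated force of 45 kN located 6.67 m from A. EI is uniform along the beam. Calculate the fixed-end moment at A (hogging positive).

Take the reaction at C as the redundant and release it; the primary structure is a cantilever fixed at A.
Primary-structure tip deflection at C by superposition:
  UDL 5.6: wL⁴/(8EI) = 7000/EI
  point load 45 at a = 6.67: Pa²(3L − a)/(6EI) = 7784/EI
  δ_0 = 14784/EI
Tip deflection under a unit load at C: L³/(3EI) = 333.3/EI.
The prop prevents deflection at C: R_C = δ_0/δ_{CC} = 14784/333.3 = 44.35 kN.
Moment equilibrium about A: M_A = Σ(load moments about A) − R_C·L = 580.1 − 44.35×10 = 136.6 kN·m.

M_A = 136.6 kN·m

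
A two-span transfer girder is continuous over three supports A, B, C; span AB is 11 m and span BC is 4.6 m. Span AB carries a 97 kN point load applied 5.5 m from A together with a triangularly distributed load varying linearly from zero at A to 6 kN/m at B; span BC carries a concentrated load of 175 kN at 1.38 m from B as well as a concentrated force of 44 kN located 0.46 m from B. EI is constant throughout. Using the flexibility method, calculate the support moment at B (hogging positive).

Release continuity at B by inserting a hinge; the redundant is the internal moment M_B. The primary structure is two simply-supported spans AB and BC.
End slopes at the hinge B, treating each span as simply supported:
  span AB: point load 97 at a = 5.5: Pab(L + a)/(6LEI) = 733.6/EI
  span AB: triangular load, peak 6: w₀L³/(45EI) = 177.5/EI
  span BC: point load 175 at a = 1.38: Pab(L + b)/(6LEI) = 220.3/EI
  span BC: point load 44 at a = 0.46: Pab(L + b)/(6LEI) = 26.53/EI
  relative rotation θ_0 = (911 + 246.9)/EI = 1158/EI
A unit hogging moment at B produces rotation L₁/(3EI) + L₂/(3EI) = 5.2/EI.
Compatibility: M_B·(L₁+L₂)/(3EI) = θ_0, giving M_B = 222.7 kN·m (hogging).

M_B = 222.7 kN·m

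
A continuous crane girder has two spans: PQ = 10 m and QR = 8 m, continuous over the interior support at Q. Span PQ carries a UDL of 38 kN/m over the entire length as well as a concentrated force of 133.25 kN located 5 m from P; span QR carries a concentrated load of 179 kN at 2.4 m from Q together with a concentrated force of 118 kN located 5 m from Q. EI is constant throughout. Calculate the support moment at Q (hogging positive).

M_Q = 583.9 kN·m

Release continuity at Q by inserting a hinge; the redundant is the internal moment M_Q. The primary structure is two simply-supported spans PQ and QR.
Discontinuity in slope at Q on the released structure — sum the simple-span end rotations:
  span PQ: UDL 38: wL³/(24EI) = 1583/EI
  span PQ: point load 133.25 at a = 5: Pab(L + a)/(6LEI) = 832.8/EI
  span QR: point load 179 at a = 2.4: Pab(L + b)/(6LEI) = 681.6/EI
  span QR: point load 118 at a = 5: Pab(L + b)/(6LEI) = 405.6/EI
  relative rotation θ_0 = (2416 + 1087)/EI = 3503/EI
A unit hogging moment at Q produces rotation L₁/(3EI) + L₂/(3EI) = 6/EI.
Compatibility: M_Q·(L₁+L₂)/(3EI) = θ_0, giving M_Q = 583.9 kN·m (hogging).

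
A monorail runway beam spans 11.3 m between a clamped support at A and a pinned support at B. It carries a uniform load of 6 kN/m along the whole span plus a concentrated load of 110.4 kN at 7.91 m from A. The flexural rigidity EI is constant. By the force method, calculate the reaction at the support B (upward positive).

Release the roller at B. Primary structure: cantilever fixed at A.
Primary-structure tip deflection at B by superposition:
  UDL 6: wL⁴/(8EI) = 12229/EI
  point load 110.4 at a = 7.91: Pa²(3L − a)/(6EI) = 29921/EI
  δ_0 = 42150/EI
Flexibility coefficient — unit upward force at B: δ_{BB} = L³/(3EI) = 481/EI.
Compatibility at B: δ_0 − R_B·δ_{BB} = 0, so R_B = 42150/481 = 87.64 kN.

R_B = 87.64 kN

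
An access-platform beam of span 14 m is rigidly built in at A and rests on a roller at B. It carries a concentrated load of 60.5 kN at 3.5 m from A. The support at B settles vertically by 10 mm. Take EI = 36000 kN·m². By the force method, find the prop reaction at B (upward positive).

R_B = 4.806 kN

Choose R_B as the redundant. The primary structure is the cantilever fixed at A.
Deflection at B on the released cantilever, summing each load's contribution:
  point load 60.5 at a = 3.5: Pa²(3L − a)/(6EI) = 4756/EI
Flexibility coefficient — unit upward force at B: δ_{BB} = L³/(3EI) = 914.7/EI.
With EI = 36000 kN·m²: δ_0 = 0.1321 m and δ_{BB} = 0.025407 m/kN.
Compatibility — the beam at B must follow the support down by 0.01 m: δ_0 − R_B·δ_{BB} = 0.01, so R_B = (0.1321 − 0.01)/0.025407 = 4.806 kN.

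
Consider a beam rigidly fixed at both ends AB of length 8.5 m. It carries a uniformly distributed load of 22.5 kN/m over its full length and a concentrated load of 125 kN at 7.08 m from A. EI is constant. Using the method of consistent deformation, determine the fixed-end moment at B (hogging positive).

M_B = 258.6 kN·m

Take the two fixed-end moments M_A, M_B as redundants; the released structure is the simple span AB.
Simple-span end rotations at A and B under the given loads:
  at A: UDL 22.5: wL³/(24EI) = 575.7/EI
  at B: UDL 22.5: wL³/(24EI) = 575.7/EI
  at A: point load 125 at a = 7.08: Pab(L + b)/(6LEI) = 244.4/EI
  at B: point load 125 at a = 7.08: Pab(L + a)/(6LEI) = 383.9/EI
  θ_A0 = 820.2/EI,  θ_B0 = 959.7/EI
Flexibility coefficients: a unit moment at one end gives L/(3EI) there and L/(6EI) at the far end, so f₁₁ = f₂₂ = 2.833/EI and f₁₂ = f₂₁ = 1.417/EI.
Compatibility — zero rotation at each built-in end:
  2.833 M_A + 1.417 M_B = 820.2
  1.417 M_A + 2.833 M_B = 959.7
Solving the pair gives M_A = 160.2 kN·m and M_B = 258.6 kN·m (hogging).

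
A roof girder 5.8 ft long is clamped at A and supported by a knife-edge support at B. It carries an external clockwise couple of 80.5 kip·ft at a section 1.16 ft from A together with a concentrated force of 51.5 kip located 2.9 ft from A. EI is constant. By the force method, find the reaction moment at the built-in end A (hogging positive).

Choose R_B as the redundant. The primary structure is the cantilever fixed at A.
Downward deflection at the released point B due to the loads:
  clockwise couple 80.5 at a = 1.16: M₀a(2L − a)/(2EI) = 487.4/EI
  point load 51.5 at a = 2.9: Pa²(3L − a)/(6EI) = 1047/EI
  δ_0 = 1534/EI
Tip deflection under a unit load at B: L³/(3EI) = 65.04/EI.
Compatibility at B: δ_0 − R_B·δ_{BB} = 0, so R_B = 1534/65.04 = 23.59 kip.
Moment equilibrium about A: M_A = Σ(load moments about A) − R_B·L = 229.8 − 23.59×5.8 = 93.04 kip·ft.

M_A = 93.04 kip·ft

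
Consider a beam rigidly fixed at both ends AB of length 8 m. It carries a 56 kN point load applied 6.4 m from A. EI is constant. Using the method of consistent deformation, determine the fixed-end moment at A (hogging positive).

M_A = 14.34 kN·m

Release both end moments; the primary structure is a simply-supported span AB with redundants M_A and M_B.
Simple-span end rotations at A and B under the given loads:
  at A: point load 56 at a = 6.4: Pab(L + b)/(6LEI) = 114.7/EI
  at B: point load 56 at a = 6.4: Pab(L + a)/(6LEI) = 172/EI
  θ_A0 = 114.7/EI,  θ_B0 = 172/EI
Flexibility coefficients: a unit moment at one end gives L/(3EI) there and L/(6EI) at the far end, so f₁₁ = f₂₂ = 2.667/EI and f₁₂ = f₂₁ = 1.333/EI.
Compatibility — zero rotation at each built-in end:
  2.667 M_A + 1.333 M_B = 114.7
  1.333 M_A + 2.667 M_B = 172
Solving the pair gives M_A = 14.34 kN·m and M_B = 57.34 kN·m (hogging).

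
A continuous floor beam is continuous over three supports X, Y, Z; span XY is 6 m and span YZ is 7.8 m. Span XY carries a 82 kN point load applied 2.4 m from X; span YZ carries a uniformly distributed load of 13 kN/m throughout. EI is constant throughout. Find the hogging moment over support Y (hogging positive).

Take M_Y as the redundant. Released structure: two simple spans XY and YZ with a hinge at Y.
Discontinuity in slope at Y on the released structure — sum the simple-span end rotations:
  span XY: point load 82 at a = 2.4: Pab(L + a)/(6LEI) = 165.3/EI
  span YZ: UDL 13: wL³/(24EI) = 257/EI
  relative rotation θ_0 = (165.3 + 257)/EI = 422.4/EI
A unit hogging moment at Y produces rotation L₁/(3EI) + L₂/(3EI) = 4.6/EI.
Slope continuity at Y: θ_0 = M_Y·4.6/EI, so M_Y = 422.4/4.6 = 91.82 kN·m (hogging).

M_Y = 91.82 kN·m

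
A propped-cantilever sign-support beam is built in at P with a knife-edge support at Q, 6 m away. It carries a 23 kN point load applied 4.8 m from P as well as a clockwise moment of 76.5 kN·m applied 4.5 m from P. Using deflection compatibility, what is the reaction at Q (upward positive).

R_Q = 34.12 kN

Choose R_Q as the redundant. The primary structure is the cantilever fixed at P.
Free-end deflection of the primary structure under the applied loading (downward +):
  point load 23 at a = 4.8: Pa²(3L − a)/(6EI) = 1166/EI
  clockwise couple 76.5 at a = 4.5: M₀a(2L − a)/(2EI) = 1291/EI
  δ_0 = 2457/EI
Tip deflection under a unit load at Q: L³/(3EI) = 72/EI.
The prop prevents deflection at Q: R_Q = δ_0/δ_{QQ} = 2457/72 = 34.12 kN.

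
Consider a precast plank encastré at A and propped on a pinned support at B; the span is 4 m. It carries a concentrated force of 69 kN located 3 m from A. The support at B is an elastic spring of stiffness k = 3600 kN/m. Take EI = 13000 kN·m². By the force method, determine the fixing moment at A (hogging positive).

M_A = 57.63 kN·m

Remove the prop at B; the released (primary) structure is a cantilever built in at A.
Free-end deflection of the primary structure under the applied loading (downward +):
  point load 69 at a = 3: Pa²(3L − a)/(6EI) = 931.5/EI
Tip deflection under a unit load at B: L³/(3EI) = 21.33/EI.
With EI = 13000 kN·m²: δ_0 = 0.071654 m and δ_{BB} = 0.001641 m/kN.
Compatibility — the spring shortens by R_B/k under the reaction it provides: δ_0 − R_B·δ_{BB} = R_B/k. With 1/k = 0.000278 m/kN, R_B = δ_0 / (δ_{BB} + 1/k) = 0.071654 / (0.001641 + 0.000278) = 37.34 kN.
Moment equilibrium about A: M_A = Σ(load moments about A) − R_B·L = 207 − 37.34×4 = 57.63 kN·m.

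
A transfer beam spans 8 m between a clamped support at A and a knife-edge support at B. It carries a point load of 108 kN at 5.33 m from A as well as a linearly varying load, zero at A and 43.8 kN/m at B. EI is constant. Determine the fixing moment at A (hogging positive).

M_A = 291.6 kN·m

Choose R_B as the redundant. The primary structure is the cantilever fixed at A.
Deflection at B on the released cantilever, summing each load's contribution:
  point load 108 at a = 5.33: Pa²(3L − a)/(6EI) = 9547/EI
  triangular load, peak 43.8 at the free end: 11w₀L⁴/(120EI) = 16445/EI
  δ_0 = 25993/EI
Flexibility coefficient — unit upward force at B: δ_{BB} = L³/(3EI) = 170.7/EI.
Compatibility at B: δ_0 − R_B·δ_{BB} = 0, so R_B = 25993/170.7 = 152.3 kN.
Moment equilibrium about A: M_A = Σ(load moments about A) − R_B·L = 1510 − 152.3×8 = 291.6 kN·m.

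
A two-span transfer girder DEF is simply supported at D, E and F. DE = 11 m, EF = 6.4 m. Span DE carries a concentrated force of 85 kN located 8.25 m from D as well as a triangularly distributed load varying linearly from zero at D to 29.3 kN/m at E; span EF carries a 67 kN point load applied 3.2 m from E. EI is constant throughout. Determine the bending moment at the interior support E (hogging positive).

Take M_E as the redundant. Released structure: two simple spans DE and EF with a hinge at E.
Discontinuity in slope at E on the released structure — sum the simple-span end rotations:
  span DE: point load 85 at a = 8.25: Pab(L + a)/(6LEI) = 562.5/EI
  span DE: triangular load, peak 29.3: w₀L³/(45EI) = 866.6/EI
  span EF: point load 67 at a = 3.2: Pab(L + b)/(6LEI) = 171.5/EI
  relative rotation θ_0 = (1429 + 171.5)/EI = 1601/EI
A unit hogging moment at E produces rotation L₁/(3EI) + L₂/(3EI) = 5.8/EI.
Slope continuity at E: θ_0 = M_E·5.8/EI, so M_E = 1601/5.8 = 276 kN·m (hogging).

M_E = 276 kN·m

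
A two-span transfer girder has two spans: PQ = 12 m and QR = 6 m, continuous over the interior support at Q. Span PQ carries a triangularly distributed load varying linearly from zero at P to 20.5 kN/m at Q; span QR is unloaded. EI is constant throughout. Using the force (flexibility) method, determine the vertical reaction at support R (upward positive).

Insert a hinge at Q; M_Q is the redundant, and each span becomes simply supported.
End slopes at the hinge Q, treating each span as simply supported:
  span PQ: triangular load, peak 20.5: w₀L³/(45EI) = 787.2/EI
  relative rotation θ_0 = (787.2 + 0)/EI = 787.2/EI
A unit hogging moment at Q produces rotation L₁/(3EI) + L₂/(3EI) = 6/EI.
Slope continuity at Q: θ_0 = M_Q·6/EI, so M_Q = 787.2/6 = 131.2 kN·m (hogging).
Span QR, ΣM about R: R_Q^{QR}·6 = 0 + 131.2, so R_Q^{QR} = 21.87 kN and R_R = 0 − 21.87 = -21.87 kN.

R_R = -21.87 kN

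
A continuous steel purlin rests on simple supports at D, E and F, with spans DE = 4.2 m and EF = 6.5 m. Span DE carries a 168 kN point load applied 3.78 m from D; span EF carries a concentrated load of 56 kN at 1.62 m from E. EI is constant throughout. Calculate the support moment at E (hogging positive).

M_E = 59.9 kN·m

Release continuity at E by inserting a hinge; the redundant is the internal moment M_E. The primary structure is two simply-supported spans DE and EF.
End slopes at the hinge E, treating each span as simply supported:
  span DE: point load 168 at a = 3.78: Pab(L + a)/(6LEI) = 84.46/EI
  span EF: point load 56 at a = 1.62: Pab(L + b)/(6LEI) = 129.2/EI
  relative rotation θ_0 = (84.46 + 129.2)/EI = 213.6/EI
A unit hogging moment at E produces rotation L₁/(3EI) + L₂/(3EI) = 3.567/EI.
Compatibility: M_E·(L₁+L₂)/(3EI) = θ_0, giving M_E = 59.9 kN·m (hogging).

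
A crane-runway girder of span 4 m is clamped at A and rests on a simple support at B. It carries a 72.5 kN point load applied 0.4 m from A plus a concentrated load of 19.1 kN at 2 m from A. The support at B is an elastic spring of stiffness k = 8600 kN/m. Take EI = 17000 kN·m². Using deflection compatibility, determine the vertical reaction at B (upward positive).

Release the roller at B. Primary structure: cantilever fixed at A.
Primary-structure tip deflection at B by superposition:
  point load 72.5 at a = 0.4: Pa²(3L − a)/(6EI) = 22.43/EI
  point load 19.1 at a = 2: Pa²(3L − a)/(6EI) = 127.3/EI
  δ_0 = 149.8/EI
Flexibility coefficient — unit upward force at B: δ_{BB} = L³/(3EI) = 21.33/EI.
With EI = 17000 kN·m²: δ_0 = 0.008809 m and δ_{BB} = 0.001255 m/kN.
Compatibility — the spring shortens by R_B/k under the reaction it provides: δ_0 − R_B·δ_{BB} = R_B/k. With 1/k = 0.000116 m/kN, R_B = δ_0 / (δ_{BB} + 1/k) = 0.008809 / (0.001255 + 0.000116) = 6.425 kN.

R_B = 6.425 kN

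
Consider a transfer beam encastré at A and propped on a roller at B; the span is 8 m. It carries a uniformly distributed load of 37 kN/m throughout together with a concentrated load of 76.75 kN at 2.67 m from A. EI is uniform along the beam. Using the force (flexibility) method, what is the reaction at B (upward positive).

Take the reaction at B as the redundant and release it; the primary structure is a cantilever fixed at A.
Deflection at B on the released cantilever, summing each load's contribution:
  UDL 37: wL⁴/(8EI) = 18944/EI
  point load 76.75 at a = 2.67: Pa²(3L − a)/(6EI) = 1945/EI
  δ_0 = 20889/EI
Flexibility coefficient — unit upward force at B: δ_{BB} = L³/(3EI) = 170.7/EI.
The prop prevents deflection at B: R_B = δ_0/δ_{BB} = 20889/170.7 = 122.4 kN.

R_B = 122.4 kN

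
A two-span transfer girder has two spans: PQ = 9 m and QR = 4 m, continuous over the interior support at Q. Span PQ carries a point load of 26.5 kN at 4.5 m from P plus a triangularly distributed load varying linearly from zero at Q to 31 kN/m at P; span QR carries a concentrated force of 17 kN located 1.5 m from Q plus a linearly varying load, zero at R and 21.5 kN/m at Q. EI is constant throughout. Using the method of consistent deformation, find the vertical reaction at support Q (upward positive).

Release continuity at Q by inserting a hinge; the redundant is the internal moment M_Q. The primary structure is two simply-supported spans PQ and QR.
End slopes at the hinge Q, treating each span as simply supported:
  span PQ: point load 26.5 at a = 4.5: Pab(L + a)/(6LEI) = 134.2/EI
  span PQ: triangular load, peak 31: 7w₀L³/(360EI) = 439.4/EI
  span QR: point load 17 at a = 1.5: Pab(L + b)/(6LEI) = 17.27/EI
  span QR: triangular load, peak 21.5: w₀L³/(45EI) = 30.58/EI
  relative rotation θ_0 = (573.6 + 47.84)/EI = 621.4/EI
A unit hogging moment at Q produces rotation L₁/(3EI) + L₂/(3EI) = 4.333/EI.
Compatibility: M_Q·(L₁+L₂)/(3EI) = θ_0, giving M_Q = 143.4 kN·m (hogging).
Span PQ, ΣM about P with M_Q applied at Q: R_Q^{PQ}·9 = 537.8 + 143.4, so R_Q^{PQ} = 75.68 kN and R_P = 166 − 75.68 = 90.32 kN.
Span QR, ΣM about R: R_Q^{QR}·4 = 157.2 + 143.4, so R_Q^{QR} = 75.14 kN and R_R = 60 − 75.14 = -15.14 kN.
R_Q = 75.68 + 75.14 = 150.8 kN.

R_Q = 150.8 kN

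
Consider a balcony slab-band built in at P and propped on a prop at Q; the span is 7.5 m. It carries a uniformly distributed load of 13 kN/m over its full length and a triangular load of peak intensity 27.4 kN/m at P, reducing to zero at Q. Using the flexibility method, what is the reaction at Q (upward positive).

Take the reaction at Q as the redundant and release it; the primary structure is a cantilever fixed at P.
Downward deflection at the released point Q due to the loads:
  UDL 13: wL⁴/(8EI) = 5142/EI
  triangular load, peak 27.4 at the fixed end: w₀L⁴/(30EI) = 2890/EI
  δ_0 = 8031/EI
Flexibility coefficient — unit upward force at Q: δ_{QQ} = L³/(3EI) = 140.6/EI.
Compatibility at Q: δ_0 − R_Q·δ_{QQ} = 0, so R_Q = 8031/140.6 = 57.11 kN.

R_Q = 57.11 kN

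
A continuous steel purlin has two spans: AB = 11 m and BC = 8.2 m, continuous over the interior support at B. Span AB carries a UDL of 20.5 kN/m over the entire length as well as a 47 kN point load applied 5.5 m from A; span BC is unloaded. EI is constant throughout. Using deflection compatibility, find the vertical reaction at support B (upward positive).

R_B = 185.9 kN

Take M_B as the redundant. Released structure: two simple spans AB and BC with a hinge at B.
Discontinuity in slope at B on the released structure — sum the simple-span end rotations:
  span AB: UDL 20.5: wL³/(24EI) = 1137/EI
  span AB: point load 47 at a = 5.5: Pab(L + a)/(6LEI) = 355.4/EI
  relative rotation θ_0 = (1492 + 0)/EI = 1492/EI
A unit hogging moment at B produces rotation L₁/(3EI) + L₂/(3EI) = 6.4/EI.
Slope continuity at B: θ_0 = M_B·6.4/EI, so M_B = 1492/6.4 = 233.2 kN·m (hogging).
Span AB, ΣM about A with M_B applied at B: R_B^{AB}·11 = 1499 + 233.2, so R_B^{AB} = 157.4 kN and R_A = 272.5 − 157.4 = 115.1 kN.
Span BC, ΣM about C: R_B^{BC}·8.2 = 0 + 233.2, so R_B^{BC} = 28.44 kN and R_C = 0 − 28.44 = -28.44 kN.
R_B = 157.4 + 28.44 = 185.9 kN.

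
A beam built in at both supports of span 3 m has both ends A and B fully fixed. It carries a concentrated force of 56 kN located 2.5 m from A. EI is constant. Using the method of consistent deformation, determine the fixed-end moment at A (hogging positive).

M_A = 3.889 kN·m

Take the two fixed-end moments M_A, M_B as redundants; the released structure is the simple span AB.
Simple-span end rotations at A and B under the given loads:
  at A: point load 56 at a = 2.5: Pab(L + b)/(6LEI) = 13.61/EI
  at B: point load 56 at a = 2.5: Pab(L + a)/(6LEI) = 21.39/EI
  θ_A0 = 13.61/EI,  θ_B0 = 21.39/EI
Flexibility coefficients: a unit moment at one end gives L/(3EI) there and L/(6EI) at the far end, so f₁₁ = f₂₂ = 1/EI and f₁₂ = f₂₁ = 0.5/EI.
Compatibility — zero rotation at each built-in end:
  1 M_A + 0.5 M_B = 13.61
  0.5 M_A + 1 M_B = 21.39
Solving the pair gives M_A = 3.889 kN·m and M_B = 19.44 kN·m (hogging).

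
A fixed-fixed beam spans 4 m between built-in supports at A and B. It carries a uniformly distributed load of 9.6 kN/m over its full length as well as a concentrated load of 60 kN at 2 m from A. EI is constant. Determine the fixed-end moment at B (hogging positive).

M_B = 42.8 kN·m

Take the two fixed-end moments M_A, M_B as redundants; the released structure is the simple span AB.
Simple-span end rotations at A and B under the given loads:
  at A: UDL 9.6: wL³/(24EI) = 25.6/EI
  at B: UDL 9.6: wL³/(24EI) = 25.6/EI
  at A: point load 60 at a = 2: Pab(L + b)/(6LEI) = 60/EI
  at B: point load 60 at a = 2: Pab(L + a)/(6LEI) = 60/EI
  θ_A0 = 85.6/EI,  θ_B0 = 85.6/EI
Flexibility coefficients: a unit moment at one end gives L/(3EI) there and L/(6EI) at the far end, so f₁₁ = f₂₂ = 1.333/EI and f₁₂ = f₂₁ = 0.6667/EI.
Compatibility — zero rotation at each built-in end:
  1.333 M_A + 0.6667 M_B = 85.6
  0.6667 M_A + 1.333 M_B = 85.6
Solving the pair gives M_A = 42.8 kN·m and M_B = 42.8 kN·m (hogging).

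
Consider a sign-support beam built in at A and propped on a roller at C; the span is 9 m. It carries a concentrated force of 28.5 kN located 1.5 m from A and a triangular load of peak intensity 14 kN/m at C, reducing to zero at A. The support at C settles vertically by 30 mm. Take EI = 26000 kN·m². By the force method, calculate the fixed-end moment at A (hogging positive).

Choose R_C as the redundant. The primary structure is the cantilever fixed at A.
Deflection at C on the released cantilever, summing each load's contribution:
  point load 28.5 at a = 1.5: Pa²(3L − a)/(6EI) = 272.5/EI
  triangular load, peak 14 at the free end: 11w₀L⁴/(120EI) = 8420/EI
  δ_0 = 8692/EI
Flexibility coefficient — unit upward force at C: δ_{CC} = L³/(3EI) = 243/EI.
With EI = 26000 kN·m²: δ_0 = 0.33433 m and δ_{CC} = 0.009346 m/kN.
Compatibility — the beam at C must follow the support down by 0.03 m: δ_0 − R_C·δ_{CC} = 0.03, so R_C = (0.33433 − 0.03)/0.009346 = 32.56 kN.
Moment equilibrium about A: M_A = Σ(load moments about A) − R_C·L = 420.8 − 32.56×9 = 127.7 kN·m.

M_A = 127.7 kN·m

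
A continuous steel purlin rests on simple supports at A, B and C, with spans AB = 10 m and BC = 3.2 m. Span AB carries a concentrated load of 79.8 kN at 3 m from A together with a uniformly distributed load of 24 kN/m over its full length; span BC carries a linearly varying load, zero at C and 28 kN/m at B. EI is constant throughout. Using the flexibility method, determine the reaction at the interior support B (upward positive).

R_B = 303.5 kN

Release continuity at B by inserting a hinge; the redundant is the internal moment M_B. The primary structure is two simply-supported spans AB and BC.
End slopes at the hinge B, treating each span as simply supported:
  span AB: point load 79.8 at a = 3: Pab(L + a)/(6LEI) = 363.1/EI
  span AB: UDL 24: wL³/(24EI) = 1000/EI
  span BC: triangular load, peak 28: w₀L³/(45EI) = 20.39/EI
  relative rotation θ_0 = (1363 + 20.39)/EI = 1383/EI
A unit hogging moment at B produces rotation L₁/(3EI) + L₂/(3EI) = 4.4/EI.
Slope continuity at B: θ_0 = M_B·4.4/EI, so M_B = 1383/4.4 = 314.4 kN·m (hogging).
Span AB, ΣM about A with M_B applied at B: R_B^{AB}·10 = 1439 + 314.4, so R_B^{AB} = 175.4 kN and R_A = 319.8 − 175.4 = 144.4 kN.
Span BC, ΣM about C: R_B^{BC}·3.2 = 95.57 + 314.4, so R_B^{BC} = 128.1 kN and R_C = 44.8 − 128.1 = -83.33 kN.
R_B = 175.4 + 128.1 = 303.5 kN.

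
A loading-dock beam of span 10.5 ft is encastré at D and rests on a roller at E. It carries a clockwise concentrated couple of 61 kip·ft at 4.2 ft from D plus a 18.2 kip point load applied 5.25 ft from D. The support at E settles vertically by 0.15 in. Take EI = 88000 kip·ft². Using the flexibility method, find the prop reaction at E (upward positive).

Release the roller at E. Primary structure: cantilever fixed at D.
Free-end deflection of the primary structure under the applied loading (downward +):
  clockwise couple 61 at a = 4.2: M₀a(2L − a)/(2EI) = 2152/EI
  point load 18.2 at a = 5.25: Pa²(3L − a)/(6EI) = 2195/EI
  δ_0 = 4347/EI
Flexibility coefficient — unit upward force at E: δ_{EE} = L³/(3EI) = 385.9/EI.
With EI = 88000 kip·ft²: δ_0 = 0.049395 ft and δ_{EE} = 0.004385 ft/kip.
Compatibility — the beam at E must follow the support down by 0.0125 ft: δ_0 − R_E·δ_{EE} = 0.0125, so R_E = (0.049395 − 0.0125)/0.004385 = 8.414 kip.

R_E = 8.414 kip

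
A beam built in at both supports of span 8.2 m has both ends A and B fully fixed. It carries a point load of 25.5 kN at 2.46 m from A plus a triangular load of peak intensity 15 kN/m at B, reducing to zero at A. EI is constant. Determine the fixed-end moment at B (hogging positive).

M_B = 63.6 kN·m

Release both end moments; the primary structure is a simply-supported span AB with redundants M_A and M_B.
Simple-span end rotations at A and B under the given loads:
  at A: point load 25.5 at a = 2.46: Pab(L + b)/(6LEI) = 102/EI
  at B: point load 25.5 at a = 2.46: Pab(L + a)/(6LEI) = 78.02/EI
  at A: triangular load, peak 15: 7w₀L³/(360EI) = 160.8/EI
  at B: triangular load, peak 15: w₀L³/(45EI) = 183.8/EI
  θ_A0 = 262.8/EI,  θ_B0 = 261.8/EI
Flexibility coefficients: a unit moment at one end gives L/(3EI) there and L/(6EI) at the far end, so f₁₁ = f₂₂ = 2.733/EI and f₁₂ = f₂₁ = 1.367/EI.
Compatibility — zero rotation at each built-in end:
  2.733 M_A + 1.367 M_B = 262.8
  1.367 M_A + 2.733 M_B = 261.8
Solving the pair gives M_A = 64.36 kN·m and M_B = 63.6 kN·m (hogging).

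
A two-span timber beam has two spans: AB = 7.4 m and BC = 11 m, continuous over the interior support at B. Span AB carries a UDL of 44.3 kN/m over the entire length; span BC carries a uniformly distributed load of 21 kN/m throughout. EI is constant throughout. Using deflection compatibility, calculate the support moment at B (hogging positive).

M_B = 311.8 kN·m

Release continuity at B by inserting a hinge; the redundant is the internal moment M_B. The primary structure is two simply-supported spans AB and BC.
End slopes at the hinge B, treating each span as simply supported:
  span AB: UDL 44.3: wL³/(24EI) = 748/EI
  span BC: UDL 21: wL³/(24EI) = 1165/EI
  relative rotation θ_0 = (748 + 1165)/EI = 1913/EI
A unit hogging moment at B produces rotation L₁/(3EI) + L₂/(3EI) = 6.133/EI.
Slope continuity at B: θ_0 = M_B·6.133/EI, so M_B = 1913/6.133 = 311.8 kN·m (hogging).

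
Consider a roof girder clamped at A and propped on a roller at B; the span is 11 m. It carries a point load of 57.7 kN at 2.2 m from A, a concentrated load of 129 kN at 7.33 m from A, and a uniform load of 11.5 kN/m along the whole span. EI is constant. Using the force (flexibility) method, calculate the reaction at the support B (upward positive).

Choose R_B as the redundant. The primary structure is the cantilever fixed at A.
Primary-structure tip deflection at B by superposition:
  point load 57.7 at a = 2.2: Pa²(3L − a)/(6EI) = 1434/EI
  point load 129 at a = 7.33: Pa²(3L − a)/(6EI) = 29653/EI
  UDL 11.5: wL⁴/(8EI) = 21046/EI
  δ_0 = 52133/EI
Tip deflection under a unit load at B: L³/(3EI) = 443.7/EI.
Compatibility at B: δ_0 − R_B·δ_{BB} = 0, so R_B = 52133/443.7 = 117.5 kN.

R_B = 117.5 kN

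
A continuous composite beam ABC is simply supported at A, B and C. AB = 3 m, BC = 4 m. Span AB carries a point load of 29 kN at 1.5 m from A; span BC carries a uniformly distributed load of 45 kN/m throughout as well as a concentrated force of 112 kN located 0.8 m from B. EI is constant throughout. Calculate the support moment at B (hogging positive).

M_B = 95.28 kN·m

Take M_B as the redundant. Released structure: two simple spans AB and BC with a hinge at B.
Discontinuity in slope at B on the released structure — sum the simple-span end rotations:
  span AB: point load 29 at a = 1.5: Pab(L + a)/(6LEI) = 16.31/EI
  span BC: UDL 45: wL³/(24EI) = 120/EI
  span BC: point load 112 at a = 0.8: Pab(L + b)/(6LEI) = 86.02/EI
  relative rotation θ_0 = (16.31 + 206)/EI = 222.3/EI
A unit hogging moment at B produces rotation L₁/(3EI) + L₂/(3EI) = 2.333/EI.
Slope continuity at B: θ_0 = M_B·2.333/EI, so M_B = 222.3/2.333 = 95.28 kN·m (hogging).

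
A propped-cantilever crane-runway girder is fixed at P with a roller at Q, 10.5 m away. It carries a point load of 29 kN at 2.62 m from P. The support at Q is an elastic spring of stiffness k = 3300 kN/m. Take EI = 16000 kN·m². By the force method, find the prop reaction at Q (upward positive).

Release the roller at Q. Primary structure: cantilever fixed at P.
Primary-structure tip deflection at Q by superposition:
  point load 29 at a = 2.62: Pa²(3L − a)/(6EI) = 958.2/EI
Tip deflection under a unit load at Q: L³/(3EI) = 385.9/EI.
With EI = 16000 kN·m²: δ_0 = 0.059886 m and δ_{QQ} = 0.024117 m/kN.
Compatibility — the spring shortens by R_Q/k under the reaction it provides: δ_0 − R_Q·δ_{QQ} = R_Q/k. With 1/k = 0.000303 m/kN, R_Q = δ_0 / (δ_{QQ} + 1/k) = 0.059886 / (0.024117 + 0.000303) = 2.452 kN.

R_Q = 2.452 kN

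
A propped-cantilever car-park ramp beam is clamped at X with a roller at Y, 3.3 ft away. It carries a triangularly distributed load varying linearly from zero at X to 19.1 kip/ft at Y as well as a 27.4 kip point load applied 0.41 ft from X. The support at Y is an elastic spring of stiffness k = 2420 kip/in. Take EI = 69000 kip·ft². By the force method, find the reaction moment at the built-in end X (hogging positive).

M_X = 31.16 kip·ft

Choose R_Y as the redundant. The primary structure is the cantilever fixed at X.
Deflection at Y on the released cantilever, summing each load's contribution:
  triangular load, peak 19.1 at the free end: 11w₀L⁴/(120EI) = 207.6/EI
  point load 27.4 at a = 0.41: Pa²(3L − a)/(6EI) = 7.285/EI
  δ_0 = 214.9/EI
Tip deflection under a unit load at Y: L³/(3EI) = 11.98/EI.
With EI = 69000 kip·ft²: δ_0 = 0.003115 ft and δ_{YY} = 0.000174 ft/kip.
Compatibility — the spring shortens by R_Y/k under the reaction it provides: δ_0 − R_Y·δ_{YY} = R_Y/k. With 1/k = 1/(2420×12) ft/kip = 0.000034 ft/kip, R_Y = δ_0 / (δ_{YY} + 1/k) = 0.003115 / (0.000174 + 0.000034) = 14.97 kip.
Moment equilibrium about X: M_X = Σ(load moments about X) − R_Y·L = 80.57 − 14.97×3.3 = 31.16 kip·ft.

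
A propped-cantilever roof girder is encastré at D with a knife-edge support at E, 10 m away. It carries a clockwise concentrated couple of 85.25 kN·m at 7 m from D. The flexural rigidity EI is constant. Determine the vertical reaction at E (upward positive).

Take the reaction at E as the redundant and release it; the primary structure is a cantilever fixed at D.
Deflection at E on the released cantilever, summing each load's contribution:
  clockwise couple 85.25 at a = 7: M₀a(2L − a)/(2EI) = 3879/EI
Flexibility coefficient — unit upward force at E: δ_{EE} = L³/(3EI) = 333.3/EI.
Compatibility at E: δ_0 − R_E·δ_{EE} = 0, so R_E = 3879/333.3 = 11.64 kN.

R_E = 11.64 kN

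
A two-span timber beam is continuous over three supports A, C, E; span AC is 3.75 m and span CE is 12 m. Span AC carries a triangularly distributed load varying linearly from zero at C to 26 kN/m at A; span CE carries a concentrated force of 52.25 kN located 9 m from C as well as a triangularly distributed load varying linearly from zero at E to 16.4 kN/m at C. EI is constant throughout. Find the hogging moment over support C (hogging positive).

M_C = 181 kN·m

Take M_C as the redundant. Released structure: two simple spans AC and CE with a hinge at C.
End slopes at the hinge C, treating each span as simply supported:
  span AC: triangular load, peak 26: 7w₀L³/(360EI) = 26.66/EI
  span CE: point load 52.25 at a = 9: Pab(L + b)/(6LEI) = 293.9/EI
  span CE: triangular load, peak 16.4: w₀L³/(45EI) = 629.8/EI
  relative rotation θ_0 = (26.66 + 923.7)/EI = 950.3/EI
A unit hogging moment at C produces rotation L₁/(3EI) + L₂/(3EI) = 5.25/EI.
Compatibility: M_C·(L₁+L₂)/(3EI) = θ_0, giving M_C = 181 kN·m (hogging).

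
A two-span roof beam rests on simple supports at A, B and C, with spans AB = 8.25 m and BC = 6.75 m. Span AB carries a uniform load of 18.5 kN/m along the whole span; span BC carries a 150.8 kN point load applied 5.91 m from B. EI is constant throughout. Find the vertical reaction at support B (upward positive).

Release continuity at B by inserting a hinge; the redundant is the internal moment M_B. The primary structure is two simply-supported spans AB and BC.
Rotations at B on the released spans (each span's end-slope, ×1/EI):
  span AB: UDL 18.5: wL³/(24EI) = 432.8/EI
  span BC: point load 150.8 at a = 5.91: Pab(L + b)/(6LEI) = 140.3/EI
  relative rotation θ_0 = (432.8 + 140.3)/EI = 573.1/EI
A unit hogging moment at B produces rotation L₁/(3EI) + L₂/(3EI) = 5/EI.
Compatibility: M_B·(L₁+L₂)/(3EI) = θ_0, giving M_B = 114.6 kN·m (hogging).
Span AB, ΣM about A with M_B applied at B: R_B^{AB}·8.25 = 629.6 + 114.6, so R_B^{AB} = 90.21 kN and R_A = 152.6 − 90.21 = 62.42 kN.
Span BC, ΣM about C: R_B^{BC}·6.75 = 126.7 + 114.6, so R_B^{BC} = 35.75 kN and R_C = 150.8 − 35.75 = 115.1 kN.
R_B = 90.21 + 35.75 = 126 kN.

R_B = 126 kN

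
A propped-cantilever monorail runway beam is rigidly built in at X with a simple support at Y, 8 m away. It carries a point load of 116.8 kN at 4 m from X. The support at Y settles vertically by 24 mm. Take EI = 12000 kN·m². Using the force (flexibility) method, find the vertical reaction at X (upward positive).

R_X = 81.99 kN

Choose R_Y as the redundant. The primary structure is the cantilever fixed at X.
Deflection at Y on the released cantilever, summing each load's contribution:
  point load 116.8 at a = 4: Pa²(3L − a)/(6EI) = 6229/EI
Tip deflection under a unit load at Y: L³/(3EI) = 170.7/EI.
With EI = 12000 kN·m²: δ_0 = 0.51911 m and δ_{YY} = 0.014222 m/kN.
Compatibility — the beam at Y must follow the support down by 0.024 m: δ_0 − R_Y·δ_{YY} = 0.024, so R_Y = (0.51911 − 0.024)/0.014222 = 34.81 kN.
Vertical equilibrium: R_X = ΣP − R_Y = 116.8 − 34.81 = 81.99 kN.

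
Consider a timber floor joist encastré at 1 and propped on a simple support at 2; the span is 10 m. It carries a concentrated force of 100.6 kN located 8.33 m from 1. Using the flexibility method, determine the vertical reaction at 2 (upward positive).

Release the roller at 2. Primary structure: cantilever fixed at 1.
Deflection at 2 on the released cantilever, summing each load's contribution:
  point load 100.6 at a = 8.33: Pa²(3L − a)/(6EI) = 25211/EI
Flexibility coefficient — unit upward force at 2: δ_{22} = L³/(3EI) = 333.3/EI.
Compatibility at 2: δ_0 − R_2·δ_{22} = 0, so R_2 = 25211/333.3 = 75.63 kN.

R_2 = 75.63 kN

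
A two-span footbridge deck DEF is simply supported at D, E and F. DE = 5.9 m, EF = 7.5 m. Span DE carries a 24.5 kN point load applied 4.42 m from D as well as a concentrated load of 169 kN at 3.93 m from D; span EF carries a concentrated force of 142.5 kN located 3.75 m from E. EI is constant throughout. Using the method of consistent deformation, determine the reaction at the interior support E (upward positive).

Take M_E as the redundant. Released structure: two simple spans DE and EF with a hinge at E.
Discontinuity in slope at E on the released structure — sum the simple-span end rotations:
  span DE: point load 24.5 at a = 4.42: Pab(L + a)/(6LEI) = 46.72/EI
  span DE: point load 169 at a = 3.93: Pab(L + a)/(6LEI) = 363.3/EI
  span EF: point load 142.5 at a = 3.75: Pab(L + b)/(6LEI) = 501/EI
  relative rotation θ_0 = (410 + 501)/EI = 911/EI
A unit hogging moment at E produces rotation L₁/(3EI) + L₂/(3EI) = 4.467/EI.
Slope continuity at E: θ_0 = M_E·4.467/EI, so M_E = 911/4.467 = 204 kN·m (hogging).
Span DE, ΣM about D with M_E applied at E: R_E^{DE}·5.9 = 772.5 + 204, so R_E^{DE} = 165.5 kN and R_D = 193.5 − 165.5 = 28 kN.
Span EF, ΣM about F: R_E^{EF}·7.5 = 534.4 + 204, so R_E^{EF} = 98.44 kN and R_F = 142.5 − 98.44 = 44.06 kN.
R_E = 165.5 + 98.44 = 263.9 kN.

R_E = 263.9 kN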